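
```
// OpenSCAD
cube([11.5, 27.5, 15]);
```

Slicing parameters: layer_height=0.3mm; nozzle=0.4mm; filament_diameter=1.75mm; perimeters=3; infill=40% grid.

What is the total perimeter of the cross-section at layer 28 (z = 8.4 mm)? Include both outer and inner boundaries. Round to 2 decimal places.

78.00 mm

At z = 8.4 mm: the cube is present — its section is the full 11.5×27.5 rectangle (perimeter 78.00 mm). Overall, the cross-section is a single solid region. Total boundary length (outer) = 78.00 mm.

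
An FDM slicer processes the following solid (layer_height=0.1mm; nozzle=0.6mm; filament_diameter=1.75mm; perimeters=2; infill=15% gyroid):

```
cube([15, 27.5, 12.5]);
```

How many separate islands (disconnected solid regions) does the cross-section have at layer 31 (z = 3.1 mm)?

1

At z = 3.1 mm: the cube is present — its section is the full 15×27.5 rectangle. Overall, the cross-section is a single solid region. Island count = 1.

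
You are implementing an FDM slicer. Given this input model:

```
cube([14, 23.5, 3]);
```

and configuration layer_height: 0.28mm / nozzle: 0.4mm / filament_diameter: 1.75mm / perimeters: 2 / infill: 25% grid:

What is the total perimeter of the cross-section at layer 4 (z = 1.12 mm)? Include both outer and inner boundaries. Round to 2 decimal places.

At z = 1.12 mm: the 14×23.5 cube contributes its full rectangle (perimeter 75.00 mm). Overall, the cross-section is a single solid region. Total boundary length (outer) = 75.00 mm.

75.00 mm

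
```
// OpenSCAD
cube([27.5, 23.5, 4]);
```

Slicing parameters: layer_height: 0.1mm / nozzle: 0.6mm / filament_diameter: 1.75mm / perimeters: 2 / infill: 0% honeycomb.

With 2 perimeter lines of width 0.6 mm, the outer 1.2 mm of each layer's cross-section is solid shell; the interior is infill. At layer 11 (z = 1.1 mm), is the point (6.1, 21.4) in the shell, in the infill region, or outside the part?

infill

At z = 1.1 mm: the cube (footprint 27.5×23.5) is included at this height. Overall, the cross-section is a single solid region. The nearest boundary edge runs (27.50, 23.50)→(0.00, 23.50); distance from the point to it = 2.10 mm. The point is inside the cross-section and 2.10 mm from the nearest boundary — more than the 1.2 mm shell width (2 × 0.6), so it's in the infill interior.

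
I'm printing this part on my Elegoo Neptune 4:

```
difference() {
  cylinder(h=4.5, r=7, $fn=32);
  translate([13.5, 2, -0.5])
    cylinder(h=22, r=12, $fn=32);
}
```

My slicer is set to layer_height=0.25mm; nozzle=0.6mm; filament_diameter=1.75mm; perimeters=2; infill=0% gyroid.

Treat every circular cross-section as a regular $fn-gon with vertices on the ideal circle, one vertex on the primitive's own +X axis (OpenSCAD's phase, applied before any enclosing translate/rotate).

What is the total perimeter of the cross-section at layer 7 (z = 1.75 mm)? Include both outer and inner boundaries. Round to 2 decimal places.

At z = 1.75 mm: the r=7 cylinder contributes a regular 32-gon of circumradius 7 (perimeter = 2·32·7.000·sin(180°/32) = 43.91 mm); the r=12 cylinder at (13.5, 2) gives a regular 32-gon of circumradius 12 (constant along its height) (perimeter = 2·32·12.000·sin(180°/32) = 75.28 mm); Subtracting the remaining from the first: starting from the r=7 cylinder, the r=12 cylinder at (13.5, 2) partially overlaps it — only the 45.29 mm² overlap (of its 449.49 mm²) is removed, clipping the outline — boundary = 41.82 mm. Overall, the cross-section is a single solid region. Total boundary length (outer) = 41.82 mm.

41.82 mm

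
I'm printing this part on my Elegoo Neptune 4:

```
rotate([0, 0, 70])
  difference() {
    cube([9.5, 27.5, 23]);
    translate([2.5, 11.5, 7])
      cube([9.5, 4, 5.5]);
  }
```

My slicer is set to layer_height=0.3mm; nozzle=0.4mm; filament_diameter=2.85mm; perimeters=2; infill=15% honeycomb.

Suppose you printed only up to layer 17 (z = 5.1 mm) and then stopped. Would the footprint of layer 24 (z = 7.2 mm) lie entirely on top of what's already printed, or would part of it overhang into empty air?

entirely on top

Compare the two slices. At z = 5.1: the cube is present — its section is the full 9.5×27.5 rectangle (area 261.25 mm²); the cube at (2.5, 11.5) is absent (z outside [7, 12.5]); After the difference (first − rest): none of the subtracted shapes is present at this height, so the 9.5×27.5 cube is unchanged — area = 261.25 mm²; (whole slice rotated 70° about Z — lengths, areas and connectivity unchanged). At z = 7.2: the 9.5×27.5 cube contributes its full rectangle (area 261.25 mm²); the cube at (2.5, 11.5) is present — its section is the full 9.5×4 rectangle (area 38.00 mm²); Subtracting the remaining from the first: starting from the 9.5×27.5 cube (261.25 mm²), the 9.5×4 cube at (2.5, 11.5) partially overlaps it — only the 28.00 mm² overlap (of its 38.00 mm²) is removed, clipping the outline — area = 233.25 mm²; (rotated 70° about Z; rotation is an isometry so areas/perimeters/island counts are preserved). Checking containment: the cross-section at z = 7.2 is a subset of the cross-section at z = 5.1.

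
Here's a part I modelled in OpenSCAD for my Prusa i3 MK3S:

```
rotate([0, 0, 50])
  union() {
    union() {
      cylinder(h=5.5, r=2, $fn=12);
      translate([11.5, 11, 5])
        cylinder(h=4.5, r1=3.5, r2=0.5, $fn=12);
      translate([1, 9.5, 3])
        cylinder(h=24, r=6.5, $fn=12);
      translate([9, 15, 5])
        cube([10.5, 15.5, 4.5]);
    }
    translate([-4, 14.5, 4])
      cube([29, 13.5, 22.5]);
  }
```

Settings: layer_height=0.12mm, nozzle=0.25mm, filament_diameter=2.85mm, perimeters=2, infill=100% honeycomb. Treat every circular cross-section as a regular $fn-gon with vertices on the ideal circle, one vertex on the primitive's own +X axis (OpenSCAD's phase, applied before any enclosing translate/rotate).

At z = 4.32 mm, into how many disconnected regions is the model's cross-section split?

2

At z = 4.32 mm: the cylinder: section is a regular 12-gon, circumradius r=2; the cone at (11.5, 11) is not intersected at this z (z outside [5, 9.5]); the r=6.5 cylinder at (1, 9.5) gives a regular 12-gon of circumradius 6.5 (constant along its height); the cube at (9, 15) does not reach this height (z outside [5, 9.5]); Combining (union): the 2 present regions are separate (no shared area or edge), so areas and boundary lengths simply add and each stays a separate island — 2 connected regions; the cube at (-4, 14.5) (footprint 29×13.5) is included at this height; Taking the union: the regions partially overlap (shared area 7.32 mm²), so overlapping operands fuse into one piece — 2 connected regions; (whole slice rotated 50° about Z — lengths, areas and connectivity unchanged). The result has 2 disconnected regions.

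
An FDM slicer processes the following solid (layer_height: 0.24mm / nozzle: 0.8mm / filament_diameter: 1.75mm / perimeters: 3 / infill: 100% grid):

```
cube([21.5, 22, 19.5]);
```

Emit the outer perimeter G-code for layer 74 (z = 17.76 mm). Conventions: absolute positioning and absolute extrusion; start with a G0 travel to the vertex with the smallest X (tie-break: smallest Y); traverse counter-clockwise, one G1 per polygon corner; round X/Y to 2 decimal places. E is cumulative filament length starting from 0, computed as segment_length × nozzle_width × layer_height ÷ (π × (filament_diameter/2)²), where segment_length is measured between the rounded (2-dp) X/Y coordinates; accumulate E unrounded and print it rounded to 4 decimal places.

At z = 17.76 mm: the cube (footprint 21.5×22) is included at this height. The outline is a single polygon with 4 vertices. Extrusion per mm of travel: 0.8 × 0.24 / (π × 0.875²) = 0.079824. Accumulating E over each segment gives final E = 6.9447.

G0 X0.00 Y0.00 Z17.76
G1 X21.50 Y0.00 E1.7162
G1 X21.50 Y22.00 E3.4724
G1 X0.00 Y22.00 E5.1886
G1 X0.00 Y0.00 E6.9447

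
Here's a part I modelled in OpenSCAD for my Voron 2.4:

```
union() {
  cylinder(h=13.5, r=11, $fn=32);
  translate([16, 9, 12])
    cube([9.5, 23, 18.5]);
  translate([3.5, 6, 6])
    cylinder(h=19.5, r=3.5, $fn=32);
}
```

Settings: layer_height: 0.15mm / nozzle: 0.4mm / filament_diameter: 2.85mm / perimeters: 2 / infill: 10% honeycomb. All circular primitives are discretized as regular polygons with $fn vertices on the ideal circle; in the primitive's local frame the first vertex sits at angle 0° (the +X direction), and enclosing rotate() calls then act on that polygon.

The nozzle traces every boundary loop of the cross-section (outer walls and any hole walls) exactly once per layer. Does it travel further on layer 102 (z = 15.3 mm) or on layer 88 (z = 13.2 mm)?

Layer 102 (z = 15.3): the cylinder is not intersected at this z (z outside [0, 13.5]); the cube at (16, 9) is present — its section is the full 9.5×23 rectangle (perimeter 65.00 mm); the cylinder at (3.5, 6): section is a regular 32-gon, circumradius r=3.5 (perimeter = 2·32·3.500·sin(180°/32) = 21.96 mm); Taking the union: the 2 present regions are separate (no shared area or edge), so areas and boundary lengths simply add and each stays a separate island — boundary = 86.96 mm. So its perimeter = 86.96 mm. Layer 88 (z = 13.2): the r=11 cylinder gives a regular 32-gon of circumradius 11 (constant along its height) (perimeter = 2·32·11.000·sin(180°/32) = 69.00 mm); the cube at (16, 9) is present — its section is the full 9.5×23 rectangle (perimeter 65.00 mm); the cylinder at (3.5, 6): section is a regular 32-gon, circumradius r=3.5 (perimeter = 2·32·3.500·sin(180°/32) = 21.96 mm); Combining (union): the regions partially overlap (shared area 38.24 mm²), so the edge portions inside another operand are dropped and the merged outline is re-measured after clipping — boundary = 134.00 mm. So its perimeter = 134.00 mm. Layer 88 is larger (134.00 vs 86.96 mm).

layer 88 (z = 13.2 mm)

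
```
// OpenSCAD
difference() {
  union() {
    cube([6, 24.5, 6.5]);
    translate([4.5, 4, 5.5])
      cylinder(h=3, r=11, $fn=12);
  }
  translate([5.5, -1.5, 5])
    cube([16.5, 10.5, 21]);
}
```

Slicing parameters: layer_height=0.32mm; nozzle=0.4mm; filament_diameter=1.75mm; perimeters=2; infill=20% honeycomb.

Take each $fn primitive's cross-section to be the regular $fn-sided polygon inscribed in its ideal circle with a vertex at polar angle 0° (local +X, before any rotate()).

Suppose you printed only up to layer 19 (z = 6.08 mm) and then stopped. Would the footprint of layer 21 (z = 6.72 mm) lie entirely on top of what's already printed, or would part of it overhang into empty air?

entirely on top

Compare the two slices. At z = 6.08: the cube (footprint 6×24.5) is included at this height (area 147.00 mm²); the r=11 cylinder at (4.5, 4) gives a regular 12-gon of circumradius 11 (constant along its height) (area = (12/2)·11.000²·sin(360°/12) = 363.00 mm²); Taking the union: the regions partially overlap — summed areas 510.00 mm² minus the doubly-counted overlap 86.99 mm² gives 423.01 mm² — area = 423.01 mm²; the 16.5×10.5 cube at (5.5, -1.5) contributes its full rectangle (area 173.25 mm²); Subtracting the remaining from the first: starting from that combined region (423.01 mm²), the 16.5×10.5 cube at (5.5, -1.5) partially overlaps it — only the 97.60 mm² overlap (of its 173.25 mm²) is removed, clipping the outline — area = 325.42 mm². At z = 6.72: the cube is absent (z outside [0, 6.5]); the r=11 cylinder at (4.5, 4) gives a regular 12-gon of circumradius 11 (constant along its height) (area = (12/2)·11.000²·sin(360°/12) = 363.00 mm²); Combining (union): only the r=11 cylinder at (4.5, 4) is present, so the union is just that shape — area = 363.00 mm²; the cube at (5.5, -1.5) (footprint 16.5×10.5) is included at this height (area 173.25 mm²); After the difference (first − rest): starting from that combined region (363.00 mm²), the 16.5×10.5 cube at (5.5, -1.5) partially overlaps it — only the 97.60 mm² overlap (of its 173.25 mm²) is removed, clipping the outline — area = 265.40 mm². Checking containment: the cross-section at z = 6.72 is a subset of the cross-section at z = 6.08.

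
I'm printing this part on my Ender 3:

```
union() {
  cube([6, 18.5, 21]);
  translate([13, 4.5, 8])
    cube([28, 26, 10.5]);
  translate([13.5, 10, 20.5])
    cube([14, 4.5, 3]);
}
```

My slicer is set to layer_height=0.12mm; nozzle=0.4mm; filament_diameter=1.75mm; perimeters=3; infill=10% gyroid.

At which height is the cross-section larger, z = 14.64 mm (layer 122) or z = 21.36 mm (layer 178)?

layer 122 (z = 14.64 mm)

Layer 122 (z = 14.64): the cube is present — its section is the full 6×18.5 rectangle (area 111.00 mm²); the cube at (13, 4.5) (footprint 28×26) is included at this height (area 728.00 mm²); the cube at (13.5, 10) is not intersected at this z (z outside [20.5, 23.5]); Combining (union): the 2 present regions are separate (no shared area or edge), so areas and boundary lengths simply add and each stays a separate island — area = 839.00 mm². So its area = 839.00 mm². Layer 178 (z = 21.36): the cube is not intersected at this z (z outside [0, 21]); the cube at (13, 4.5) is absent (z outside [8, 18.5]); the cube at (13.5, 10) is present — its section is the full 14×4.5 rectangle (area 63.00 mm²); Combining (union): only the 14×4.5 cube at (13.5, 10) is present, so the union is just that shape — area = 63.00 mm². So its area = 63.00 mm². Layer 122 is larger (839.00 vs 63.00 mm²).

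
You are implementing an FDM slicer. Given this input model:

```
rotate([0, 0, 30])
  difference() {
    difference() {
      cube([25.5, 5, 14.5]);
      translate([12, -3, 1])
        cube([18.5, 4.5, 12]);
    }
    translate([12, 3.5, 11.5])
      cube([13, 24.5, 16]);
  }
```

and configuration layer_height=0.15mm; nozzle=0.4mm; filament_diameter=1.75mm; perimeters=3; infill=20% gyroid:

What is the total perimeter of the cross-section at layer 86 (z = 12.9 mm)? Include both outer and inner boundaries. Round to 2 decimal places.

64.00 mm

At z = 12.9 mm: the cube is present — its section is the full 25.5×5 rectangle (perimeter 61.00 mm); the 18.5×4.5 cube at (12, -3) contributes its full rectangle (perimeter 46.00 mm); After the difference (first − rest): starting from the 25.5×5 cube, the 18.5×4.5 cube at (12, -3) partially overlaps it — only the 20.25 mm² overlap (of its 83.25 mm²) is removed, clipping the outline — boundary = 61.00 mm; the 13×24.5 cube at (12, 3.5) contributes its full rectangle (perimeter 75.00 mm); Subtracting the remaining from the first: starting from the result so far, the 13×24.5 cube at (12, 3.5) partially overlaps it — only the 19.50 mm² overlap (of its 318.50 mm²) is removed, clipping the outline — boundary = 64.00 mm; (whole slice rotated 30° about Z — lengths, areas and connectivity unchanged). Overall, the cross-section is a single solid region. Total boundary length (outer) = 64.00 mm.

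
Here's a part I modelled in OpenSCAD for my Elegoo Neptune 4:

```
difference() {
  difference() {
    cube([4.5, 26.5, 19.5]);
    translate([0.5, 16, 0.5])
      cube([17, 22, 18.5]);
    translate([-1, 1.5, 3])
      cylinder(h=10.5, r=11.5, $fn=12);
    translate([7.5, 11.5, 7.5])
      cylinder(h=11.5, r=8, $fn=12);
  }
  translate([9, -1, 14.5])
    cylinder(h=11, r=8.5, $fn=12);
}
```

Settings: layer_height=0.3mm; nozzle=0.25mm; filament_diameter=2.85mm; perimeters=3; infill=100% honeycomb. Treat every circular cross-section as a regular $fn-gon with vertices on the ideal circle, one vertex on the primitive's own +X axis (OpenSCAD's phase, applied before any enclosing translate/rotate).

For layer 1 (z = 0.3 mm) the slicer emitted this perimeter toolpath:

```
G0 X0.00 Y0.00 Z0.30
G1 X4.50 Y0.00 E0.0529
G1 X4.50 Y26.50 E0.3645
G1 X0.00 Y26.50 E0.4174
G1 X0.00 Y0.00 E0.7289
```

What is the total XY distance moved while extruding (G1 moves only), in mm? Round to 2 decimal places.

Sum the Euclidean lengths of each G1 segment: total = 62.00 mm.

62.00 mm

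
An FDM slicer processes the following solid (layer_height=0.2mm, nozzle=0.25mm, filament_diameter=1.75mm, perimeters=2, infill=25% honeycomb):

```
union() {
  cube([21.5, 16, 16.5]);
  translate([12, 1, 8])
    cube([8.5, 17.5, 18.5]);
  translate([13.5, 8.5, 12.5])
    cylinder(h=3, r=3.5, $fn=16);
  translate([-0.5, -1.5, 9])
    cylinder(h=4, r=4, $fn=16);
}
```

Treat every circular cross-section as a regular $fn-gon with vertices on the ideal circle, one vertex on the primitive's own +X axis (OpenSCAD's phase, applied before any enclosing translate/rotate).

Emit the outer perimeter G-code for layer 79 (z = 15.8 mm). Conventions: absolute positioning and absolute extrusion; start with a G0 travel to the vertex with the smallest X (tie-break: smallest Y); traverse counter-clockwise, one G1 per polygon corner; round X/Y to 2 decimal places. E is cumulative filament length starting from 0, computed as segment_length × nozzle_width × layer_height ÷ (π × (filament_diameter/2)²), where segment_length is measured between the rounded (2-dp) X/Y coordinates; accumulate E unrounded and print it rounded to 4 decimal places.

At z = 15.8 mm: the 21.5×16 cube contributes its full rectangle; the 8.5×17.5 cube at (12, 1) contributes its full rectangle; the cylinder at (13.5, 8.5) does not reach this height (z outside [12.5, 15.5]); the cylinder at (-0.5, -1.5) is not intersected at this z (z outside [9, 13]); Combining (union): the regions partially overlap (shared area 127.50 mm²), so overlapping operands fuse into one piece — 1 connected region. The outline is a single polygon with 8 vertices. Extrusion per mm of travel: 0.25 × 0.2 / (π × 0.875²) = 0.020788. Accumulating E over each segment gives final E = 1.6630.

G0 X0.00 Y0.00 Z15.80
G1 X21.50 Y0.00 E0.4469
G1 X21.50 Y16.00 E0.7795
G1 X20.50 Y16.00 E0.8003
G1 X20.50 Y18.50 E0.8523
G1 X12.00 Y18.50 E1.0290
G1 X12.00 Y16.00 E1.0810
G1 X0.00 Y16.00 E1.3304
G1 X0.00 Y0.00 E1.6630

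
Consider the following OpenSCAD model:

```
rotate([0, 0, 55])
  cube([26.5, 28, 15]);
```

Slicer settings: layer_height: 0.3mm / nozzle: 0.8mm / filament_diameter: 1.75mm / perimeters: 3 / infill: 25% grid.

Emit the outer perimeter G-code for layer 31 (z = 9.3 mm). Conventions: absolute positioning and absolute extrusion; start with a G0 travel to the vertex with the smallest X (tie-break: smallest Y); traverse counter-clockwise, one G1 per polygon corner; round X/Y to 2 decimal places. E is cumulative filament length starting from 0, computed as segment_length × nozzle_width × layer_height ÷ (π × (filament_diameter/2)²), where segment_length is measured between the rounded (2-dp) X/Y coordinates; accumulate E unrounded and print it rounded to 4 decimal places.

G0 X-22.94 Y16.06 Z9.30
G1 X0.00 Y0.00 E2.7941
G1 X15.20 Y21.71 E5.4385
G1 X-7.74 Y37.77 E8.2327
G1 X-22.94 Y16.06 E10.8771

At z = 9.3 mm: the 26.5×28 cube contributes its full rectangle; (whole slice rotated 55° about Z — lengths, areas and connectivity unchanged). The outline is a single polygon with 4 vertices. Extrusion per mm of travel: 0.8 × 0.3 / (π × 0.875²) = 0.099780. Accumulating E over each segment gives final E = 10.8771.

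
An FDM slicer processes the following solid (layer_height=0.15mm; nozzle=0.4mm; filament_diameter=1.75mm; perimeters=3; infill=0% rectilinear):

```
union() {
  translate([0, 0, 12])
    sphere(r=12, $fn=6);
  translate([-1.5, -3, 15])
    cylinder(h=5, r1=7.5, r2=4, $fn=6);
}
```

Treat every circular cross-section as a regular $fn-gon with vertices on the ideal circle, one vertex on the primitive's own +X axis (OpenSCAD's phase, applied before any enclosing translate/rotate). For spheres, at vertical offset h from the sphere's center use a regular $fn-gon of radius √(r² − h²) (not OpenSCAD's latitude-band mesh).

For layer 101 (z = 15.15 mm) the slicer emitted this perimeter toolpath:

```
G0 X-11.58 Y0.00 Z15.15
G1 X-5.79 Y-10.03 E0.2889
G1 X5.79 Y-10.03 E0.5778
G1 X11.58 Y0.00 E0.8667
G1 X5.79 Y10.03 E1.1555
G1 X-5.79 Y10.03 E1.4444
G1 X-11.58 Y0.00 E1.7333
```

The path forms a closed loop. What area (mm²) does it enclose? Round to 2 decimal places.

348.44 mm²

Apply the shoelace formula to the sequence of (X, Y) vertices; enclosed area = 348.44 mm².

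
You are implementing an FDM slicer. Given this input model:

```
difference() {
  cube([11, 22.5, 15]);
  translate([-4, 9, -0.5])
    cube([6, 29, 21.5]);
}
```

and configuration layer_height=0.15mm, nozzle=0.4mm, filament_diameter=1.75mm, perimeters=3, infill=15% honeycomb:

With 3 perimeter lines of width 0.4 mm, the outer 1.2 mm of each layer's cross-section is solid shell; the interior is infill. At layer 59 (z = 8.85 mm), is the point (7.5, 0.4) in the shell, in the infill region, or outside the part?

At z = 8.85 mm: the cube is present — its section is the full 11×22.5 rectangle; the cube at (-4, 9) (footprint 6×29) is included at this height; After the difference (first − rest): starting from the 11×22.5 cube, the 6×29 cube at (-4, 9) partially overlaps it — only the 27.00 mm² overlap (of its 174.00 mm²) is removed, clipping the outline — 1 connected region. Overall, the cross-section is a single solid region. The nearest boundary edge runs (11.00, 0.00)→(0.00, 0.00); distance from the point to it = 0.40 mm. The point is inside the cross-section, 0.40 mm from the nearest boundary — within the 1.2 mm shell band (3 × 0.4).

shell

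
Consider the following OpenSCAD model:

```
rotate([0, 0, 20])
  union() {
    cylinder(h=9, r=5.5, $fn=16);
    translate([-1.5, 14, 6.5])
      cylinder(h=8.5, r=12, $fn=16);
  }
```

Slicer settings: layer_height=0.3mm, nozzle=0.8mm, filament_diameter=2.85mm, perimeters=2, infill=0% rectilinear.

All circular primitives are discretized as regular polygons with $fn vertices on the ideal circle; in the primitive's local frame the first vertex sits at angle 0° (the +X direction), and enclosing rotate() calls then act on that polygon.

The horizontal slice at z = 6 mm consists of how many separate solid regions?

At z = 6 mm: the r=5.5 cylinder contributes a regular 16-gon of circumradius 5.5; the cylinder at (-1.5, 14) is absent (z outside [6.5, 15]); Combining (union): only the r=5.5 cylinder is present, so the union is just that shape — 1 connected region; (whole slice rotated 20° about Z — lengths, areas and connectivity unchanged). The result has 1 disconnected region.

1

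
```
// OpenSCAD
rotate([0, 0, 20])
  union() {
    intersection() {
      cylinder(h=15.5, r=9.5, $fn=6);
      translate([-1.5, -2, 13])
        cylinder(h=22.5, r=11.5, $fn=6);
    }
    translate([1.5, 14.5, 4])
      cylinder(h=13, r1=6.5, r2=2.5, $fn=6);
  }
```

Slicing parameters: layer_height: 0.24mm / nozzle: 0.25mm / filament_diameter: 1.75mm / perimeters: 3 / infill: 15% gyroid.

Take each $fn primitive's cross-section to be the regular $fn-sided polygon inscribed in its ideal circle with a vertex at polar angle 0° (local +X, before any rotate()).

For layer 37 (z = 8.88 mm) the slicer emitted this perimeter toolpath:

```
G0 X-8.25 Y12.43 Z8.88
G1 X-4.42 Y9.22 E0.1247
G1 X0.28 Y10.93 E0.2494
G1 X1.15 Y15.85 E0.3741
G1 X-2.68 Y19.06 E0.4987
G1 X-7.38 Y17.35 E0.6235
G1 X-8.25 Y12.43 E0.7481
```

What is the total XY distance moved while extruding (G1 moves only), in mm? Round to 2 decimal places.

Sum the Euclidean lengths of each G1 segment: total = 29.99 mm.

29.99 mm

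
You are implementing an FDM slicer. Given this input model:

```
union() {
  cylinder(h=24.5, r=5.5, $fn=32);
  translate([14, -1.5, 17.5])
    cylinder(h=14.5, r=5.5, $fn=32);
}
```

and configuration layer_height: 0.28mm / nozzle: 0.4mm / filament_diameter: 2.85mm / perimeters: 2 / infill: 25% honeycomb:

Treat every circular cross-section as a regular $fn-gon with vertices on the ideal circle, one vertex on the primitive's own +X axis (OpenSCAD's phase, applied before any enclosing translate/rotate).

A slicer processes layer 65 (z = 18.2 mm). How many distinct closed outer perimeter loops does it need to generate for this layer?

2

At z = 18.2 mm: the r=5.5 cylinder contributes a regular 32-gon of circumradius 5.5; the r=5.5 cylinder at (14, -1.5) contributes a regular 32-gon of circumradius 5.5; Taking the union: the 2 present regions are separate (no shared area or edge), so areas and boundary lengths simply add and each stays a separate island — 2 connected regions. The result has 2 disconnected regions.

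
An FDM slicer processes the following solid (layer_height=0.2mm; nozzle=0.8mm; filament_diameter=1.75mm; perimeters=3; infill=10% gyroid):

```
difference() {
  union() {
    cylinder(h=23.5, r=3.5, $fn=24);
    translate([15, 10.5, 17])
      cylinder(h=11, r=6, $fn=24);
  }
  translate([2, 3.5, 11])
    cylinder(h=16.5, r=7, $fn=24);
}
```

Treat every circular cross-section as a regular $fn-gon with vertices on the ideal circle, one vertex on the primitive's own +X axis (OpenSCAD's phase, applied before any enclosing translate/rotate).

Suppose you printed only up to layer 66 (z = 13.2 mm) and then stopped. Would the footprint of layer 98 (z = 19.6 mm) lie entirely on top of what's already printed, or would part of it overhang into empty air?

Compare the two slices. At z = 13.2: the r=3.5 cylinder contributes a regular 24-gon of circumradius 3.5 (area = (24/2)·3.500²·sin(360°/24) = 38.05 mm²); the cylinder at (15, 10.5) is not intersected at this z (z outside [17, 28]); Taking the union: only the r=3.5 cylinder is present, so the union is just that shape — area = 38.05 mm²; the r=7 cylinder at (2, 3.5) contributes a regular 24-gon of circumradius 7 (area = (24/2)·7.000²·sin(360°/24) = 152.19 mm²); Taking the first minus the rest: starting from that combined region (38.05 mm²), the r=7 cylinder at (2, 3.5) partially overlaps it — only the 36.17 mm² overlap (of its 152.19 mm²) is removed, clipping the outline — area = 1.87 mm². At z = 19.6: the cylinder: section is a regular 24-gon, circumradius r=3.5 (area = (24/2)·3.500²·sin(360°/24) = 38.05 mm²); the r=6 cylinder at (15, 10.5) contributes a regular 24-gon of circumradius 6 (area = (24/2)·6.000²·sin(360°/24) = 111.81 mm²); Combining (union): the 2 present regions are separate (no shared area or edge), so areas and boundary lengths simply add and each stays a separate island — area = 149.86 mm²; the r=7 cylinder at (2, 3.5) contributes a regular 24-gon of circumradius 7 (area = (24/2)·7.000²·sin(360°/24) = 152.19 mm²); After the difference (first − rest): starting from the result so far (149.86 mm²), the r=7 cylinder at (2, 3.5) partially overlaps it — only the 36.17 mm² overlap (of its 152.19 mm²) is removed, clipping the outline — area = 113.68 mm². Checking containment: at z = 19.6 the cross-section extends beyond the z = 13.2 cross-section by about 111.81 mm².

part overhangs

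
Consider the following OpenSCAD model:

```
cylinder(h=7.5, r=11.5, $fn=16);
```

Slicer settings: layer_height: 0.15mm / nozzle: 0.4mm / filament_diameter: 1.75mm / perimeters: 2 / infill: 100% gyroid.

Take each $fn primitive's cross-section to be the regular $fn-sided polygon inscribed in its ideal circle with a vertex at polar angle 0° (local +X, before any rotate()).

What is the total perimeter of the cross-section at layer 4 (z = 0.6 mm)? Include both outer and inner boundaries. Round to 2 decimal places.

71.79 mm

At z = 0.6 mm: the r=11.5 cylinder gives a regular 16-gon of circumradius 11.5 (constant along its height) (perimeter = 2·16·11.500·sin(180°/16) = 71.79 mm). Overall, the cross-section is a single solid region. Total boundary length (outer) = 71.79 mm.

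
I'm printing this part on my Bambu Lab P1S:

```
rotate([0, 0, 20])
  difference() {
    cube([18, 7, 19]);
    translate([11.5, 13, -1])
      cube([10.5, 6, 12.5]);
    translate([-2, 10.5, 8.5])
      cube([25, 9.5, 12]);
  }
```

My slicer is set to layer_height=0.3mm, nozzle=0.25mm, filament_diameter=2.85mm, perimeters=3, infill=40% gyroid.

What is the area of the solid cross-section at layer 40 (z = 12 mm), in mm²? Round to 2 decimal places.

126.00 mm²

At z = 12 mm: the cube (footprint 18×7) is included at this height (area 126.00 mm²); the cube at (11.5, 13) does not reach this height (z outside [-1, 11.5]); the cube at (-2, 10.5) is present — its section is the full 25×9.5 rectangle (area 237.50 mm²); Subtracting the remaining from the first: starting from the 18×7 cube (126.00 mm²), the 25×9.5 cube at (-2, 10.5) misses the remaining region (no effect) — area = 126.00 mm²; (whole slice rotated 20° about Z — lengths, areas and connectivity unchanged). Overall, the cross-section is a single solid region. Net area = 126.00 mm².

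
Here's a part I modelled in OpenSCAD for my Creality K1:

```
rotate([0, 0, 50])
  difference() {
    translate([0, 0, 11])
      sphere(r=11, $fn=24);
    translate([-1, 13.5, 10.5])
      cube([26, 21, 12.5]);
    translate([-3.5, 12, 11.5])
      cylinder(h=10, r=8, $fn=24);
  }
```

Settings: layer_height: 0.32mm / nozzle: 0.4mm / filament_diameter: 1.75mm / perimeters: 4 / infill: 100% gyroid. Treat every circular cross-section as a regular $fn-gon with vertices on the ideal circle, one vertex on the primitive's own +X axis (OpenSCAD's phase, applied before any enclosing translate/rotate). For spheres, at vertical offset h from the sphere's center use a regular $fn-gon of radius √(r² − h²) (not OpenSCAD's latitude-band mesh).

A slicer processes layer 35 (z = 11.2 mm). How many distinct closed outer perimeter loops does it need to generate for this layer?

At z = 11.2 mm: the r=11 sphere slices to a regular 24-gon of circumradius 10.998 (√(r²−h²) with h=0.2 from center); the cube at (-1, 13.5) (footprint 26×21) is included at this height; the cylinder at (-3.5, 12) does not reach this height (z outside [11.5, 21.5]); Subtracting the remaining from the first: starting from the r=11 sphere, the 26×21 cube at (-1, 13.5) misses the remaining region (no effect) — 1 connected region; (whole slice rotated 50° about Z — lengths, areas and connectivity unchanged). The result has 1 disconnected region.

1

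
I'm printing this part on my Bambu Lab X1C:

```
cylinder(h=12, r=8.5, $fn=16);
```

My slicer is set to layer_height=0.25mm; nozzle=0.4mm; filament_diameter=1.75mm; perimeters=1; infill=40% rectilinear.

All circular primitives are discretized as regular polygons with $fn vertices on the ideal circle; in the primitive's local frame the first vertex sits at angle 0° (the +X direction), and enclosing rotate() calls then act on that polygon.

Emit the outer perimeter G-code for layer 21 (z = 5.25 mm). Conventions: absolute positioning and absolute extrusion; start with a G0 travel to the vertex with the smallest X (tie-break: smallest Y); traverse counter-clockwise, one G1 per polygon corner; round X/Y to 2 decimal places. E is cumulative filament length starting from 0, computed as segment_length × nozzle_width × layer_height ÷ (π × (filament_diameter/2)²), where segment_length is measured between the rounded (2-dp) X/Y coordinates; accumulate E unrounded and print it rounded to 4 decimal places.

G0 X-8.50 Y0.00 Z5.25
G1 X-7.85 Y-3.25 E0.1378
G1 X-6.01 Y-6.01 E0.2757
G1 X-3.25 Y-7.85 E0.4136
G1 X0.00 Y-8.50 E0.5514
G1 X3.25 Y-7.85 E0.6892
G1 X6.01 Y-6.01 E0.8271
G1 X7.85 Y-3.25 E0.9650
G1 X8.50 Y0.00 E1.1028
G1 X7.85 Y3.25 E1.2406
G1 X6.01 Y6.01 E1.3785
G1 X3.25 Y7.85 E1.5164
G1 X0.00 Y8.50 E1.6542
G1 X-3.25 Y7.85 E1.7920
G1 X-6.01 Y6.01 E1.9299
G1 X-7.85 Y3.25 E2.0678
G1 X-8.50 Y0.00 E2.2056

At z = 5.25 mm: the r=8.5 cylinder gives a regular 16-gon of circumradius 8.5 (constant along its height). The outline is a single polygon with 16 vertices. Extrusion per mm of travel: 0.4 × 0.25 / (π × 0.875²) = 0.041575. Accumulating E over each segment gives final E = 2.2056.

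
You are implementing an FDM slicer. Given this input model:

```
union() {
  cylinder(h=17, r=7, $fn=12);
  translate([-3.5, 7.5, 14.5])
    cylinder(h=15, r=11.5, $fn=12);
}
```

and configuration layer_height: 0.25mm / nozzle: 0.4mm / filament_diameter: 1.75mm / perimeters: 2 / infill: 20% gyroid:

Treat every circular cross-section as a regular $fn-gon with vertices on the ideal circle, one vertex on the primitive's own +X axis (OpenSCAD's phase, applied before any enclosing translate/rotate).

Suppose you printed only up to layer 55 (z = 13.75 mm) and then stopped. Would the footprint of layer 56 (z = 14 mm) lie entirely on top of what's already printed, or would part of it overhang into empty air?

Compare the two slices. At z = 13.75: the r=7 cylinder contributes a regular 12-gon of circumradius 7 (area = (12/2)·7.000²·sin(360°/12) = 147.00 mm²); the cylinder at (-3.5, 7.5) does not reach this height (z outside [14.5, 29.5]); Taking the union: only the r=7 cylinder is present, so the union is just that shape — area = 147.00 mm². At z = 14: the r=7 cylinder contributes a regular 12-gon of circumradius 7 (area = (12/2)·7.000²·sin(360°/12) = 147.00 mm²); the cylinder at (-3.5, 7.5) is absent (z outside [14.5, 29.5]); Combining (union): only the r=7 cylinder is present, so the union is just that shape — area = 147.00 mm². Checking containment: the cross-section at z = 14 is a subset of the cross-section at z = 13.75.

entirely on top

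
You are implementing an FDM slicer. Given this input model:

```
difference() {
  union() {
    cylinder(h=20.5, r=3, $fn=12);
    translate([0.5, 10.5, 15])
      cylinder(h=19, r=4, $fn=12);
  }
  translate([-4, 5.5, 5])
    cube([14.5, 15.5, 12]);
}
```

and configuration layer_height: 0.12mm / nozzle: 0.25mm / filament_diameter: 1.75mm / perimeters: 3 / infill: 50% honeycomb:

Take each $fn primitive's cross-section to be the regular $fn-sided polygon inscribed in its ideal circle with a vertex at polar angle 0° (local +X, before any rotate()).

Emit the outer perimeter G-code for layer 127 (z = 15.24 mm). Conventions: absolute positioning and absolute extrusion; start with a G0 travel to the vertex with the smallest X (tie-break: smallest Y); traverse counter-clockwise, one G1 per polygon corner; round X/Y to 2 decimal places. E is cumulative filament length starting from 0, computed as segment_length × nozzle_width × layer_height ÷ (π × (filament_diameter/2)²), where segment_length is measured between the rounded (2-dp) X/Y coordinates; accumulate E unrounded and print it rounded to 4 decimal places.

At z = 15.24 mm: the r=3 cylinder contributes a regular 12-gon of circumradius 3; the r=4 cylinder at (0.5, 10.5) contributes a regular 12-gon of circumradius 4; Combining (union): the 2 present regions are separate (no shared area or edge), so areas and boundary lengths simply add and each stays a separate island — 2 connected regions; the 14.5×15.5 cube at (-4, 5.5) contributes its full rectangle; Subtracting the remaining from the first: starting from the result so far, the 14.5×15.5 cube at (-4, 5.5) partially overlaps it — only the 48.00 mm² overlap (of its 224.75 mm²) is removed, clipping the outline — 1 connected region. The outline is a single polygon with 12 vertices. Extrusion per mm of travel: 0.25 × 0.12 / (π × 0.875²) = 0.012473. Accumulating E over each segment gives final E = 0.2325.

G0 X-3.00 Y0.00 Z15.24
G1 X-2.60 Y-1.50 E0.0194
G1 X-1.50 Y-2.60 E0.0388
G1 X0.00 Y-3.00 E0.0581
G1 X1.50 Y-2.60 E0.0775
G1 X2.60 Y-1.50 E0.0969
G1 X3.00 Y0.00 E0.1163
G1 X2.60 Y1.50 E0.1356
G1 X1.50 Y2.60 E0.1550
G1 X0.00 Y3.00 E0.1744
G1 X-1.50 Y2.60 E0.1937
G1 X-2.60 Y1.50 E0.2131
G1 X-3.00 Y0.00 E0.2325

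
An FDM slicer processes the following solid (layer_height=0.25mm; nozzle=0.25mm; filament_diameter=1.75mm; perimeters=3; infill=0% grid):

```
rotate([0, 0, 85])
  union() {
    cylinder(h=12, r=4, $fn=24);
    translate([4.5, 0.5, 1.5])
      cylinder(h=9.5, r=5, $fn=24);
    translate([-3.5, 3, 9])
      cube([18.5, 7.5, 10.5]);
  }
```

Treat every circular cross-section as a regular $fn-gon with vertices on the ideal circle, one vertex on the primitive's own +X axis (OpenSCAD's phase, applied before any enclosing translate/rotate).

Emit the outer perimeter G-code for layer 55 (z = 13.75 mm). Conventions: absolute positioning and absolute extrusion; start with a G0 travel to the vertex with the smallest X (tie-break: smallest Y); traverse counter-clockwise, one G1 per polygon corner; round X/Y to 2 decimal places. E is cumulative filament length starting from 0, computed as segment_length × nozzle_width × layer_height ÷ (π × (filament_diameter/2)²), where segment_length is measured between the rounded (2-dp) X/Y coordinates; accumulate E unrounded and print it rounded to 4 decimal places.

At z = 13.75 mm: the cylinder is not intersected at this z (z outside [0, 12]); the cylinder at (4.5, 0.5) is not intersected at this z (z outside [1.5, 11]); the cube at (-3.5, 3) (footprint 18.5×7.5) is included at this height; Taking the union: only the 18.5×7.5 cube at (-3.5, 3) is present, so the union is just that shape — 1 connected region; (rotated 85° about Z; rotation is an isometry so areas/perimeters/island counts are preserved). The outline is a single polygon with 4 vertices. Extrusion per mm of travel: 0.25 × 0.25 / (π × 0.875²) = 0.025984. Accumulating E over each segment gives final E = 1.3514.

G0 X-10.77 Y-2.57 Z13.75
G1 X-3.29 Y-3.23 E0.1951
G1 X-1.68 Y15.20 E0.6758
G1 X-9.15 Y15.86 E0.8707
G1 X-10.77 Y-2.57 E1.3514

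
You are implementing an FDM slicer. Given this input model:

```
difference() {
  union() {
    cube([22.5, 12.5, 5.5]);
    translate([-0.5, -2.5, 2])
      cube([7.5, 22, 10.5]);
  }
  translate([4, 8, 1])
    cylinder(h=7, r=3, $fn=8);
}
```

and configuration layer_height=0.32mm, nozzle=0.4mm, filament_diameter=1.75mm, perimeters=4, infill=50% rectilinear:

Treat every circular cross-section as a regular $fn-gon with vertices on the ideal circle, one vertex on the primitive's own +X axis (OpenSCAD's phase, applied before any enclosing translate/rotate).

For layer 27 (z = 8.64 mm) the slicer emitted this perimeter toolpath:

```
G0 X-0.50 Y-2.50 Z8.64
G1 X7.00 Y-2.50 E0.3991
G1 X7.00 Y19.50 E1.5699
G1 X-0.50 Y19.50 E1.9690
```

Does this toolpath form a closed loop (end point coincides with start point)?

Start point (G0): (-0.50, -2.50). End point (last G1): the path does not return to the start — open.

no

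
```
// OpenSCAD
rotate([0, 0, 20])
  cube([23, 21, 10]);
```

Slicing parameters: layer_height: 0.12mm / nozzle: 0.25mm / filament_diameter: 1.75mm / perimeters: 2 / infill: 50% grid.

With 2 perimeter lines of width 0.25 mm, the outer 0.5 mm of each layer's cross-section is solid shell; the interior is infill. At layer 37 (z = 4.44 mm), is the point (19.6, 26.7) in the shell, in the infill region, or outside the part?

At z = 4.44 mm: the cube is present — its section is the full 23×21 rectangle; (whole slice rotated 20° about Z — lengths, areas and connectivity unchanged). Overall, the cross-section is a single solid region. Undo the 20° rotation: the query point maps to (27.550, 18.386) in the un-rotated model frame. The nearest boundary edge runs (23.00, 0.00)→(23.00, 21.00); distance from the point to it = 4.55 mm. The point is not inside any of the regions above, so it lies outside the cross-section (4.55 mm from the nearest boundary).

outside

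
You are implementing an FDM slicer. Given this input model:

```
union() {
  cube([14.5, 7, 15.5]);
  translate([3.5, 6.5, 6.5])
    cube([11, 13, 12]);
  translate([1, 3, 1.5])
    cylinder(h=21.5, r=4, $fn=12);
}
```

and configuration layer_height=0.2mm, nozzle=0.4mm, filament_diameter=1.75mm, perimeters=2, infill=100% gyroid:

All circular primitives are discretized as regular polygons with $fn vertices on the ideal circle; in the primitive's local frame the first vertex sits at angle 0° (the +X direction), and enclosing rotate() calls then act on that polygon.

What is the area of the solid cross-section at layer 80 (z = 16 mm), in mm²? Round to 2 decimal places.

191.00 mm²

At z = 16 mm: the cube is absent (z outside [0, 15.5]); the 11×13 cube at (3.5, 6.5) contributes its full rectangle (area 143.00 mm²); the r=4 cylinder at (1, 3) contributes a regular 12-gon of circumradius 4 (area = (12/2)·4.000²·sin(360°/12) = 48.00 mm²); Merging all regions: the 2 present regions are separate (no shared area or edge), so areas and boundary lengths simply add and each stays a separate island — area = 191.00 mm². Overall, the cross-section has 2 separate islands. Net area = 191.00 mm².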